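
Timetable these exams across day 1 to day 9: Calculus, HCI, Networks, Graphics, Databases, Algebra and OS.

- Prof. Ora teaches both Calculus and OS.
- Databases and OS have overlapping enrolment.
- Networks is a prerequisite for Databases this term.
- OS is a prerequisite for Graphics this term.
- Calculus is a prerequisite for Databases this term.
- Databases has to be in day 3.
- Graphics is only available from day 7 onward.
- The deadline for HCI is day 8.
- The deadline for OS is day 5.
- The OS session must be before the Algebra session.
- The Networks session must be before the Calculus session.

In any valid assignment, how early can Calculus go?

day 2

Precedence pushes Calculus to at least day 2; downstream work caps Calculus at day 2.
Calculus at day 2 is achievable: Databases -> day 3; Calculus -> day 2; Graphics -> day 7; Networks -> day 1; Algebra -> day 2; OS -> day 1; HCI -> day 1.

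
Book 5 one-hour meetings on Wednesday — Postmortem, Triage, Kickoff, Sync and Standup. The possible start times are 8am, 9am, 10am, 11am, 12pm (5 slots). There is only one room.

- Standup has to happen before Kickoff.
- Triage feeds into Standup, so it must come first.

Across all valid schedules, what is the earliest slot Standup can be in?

9am

Precedence pushes Standup to at least 9am; downstream work caps Standup at 11am.
Standup at 9am is achievable: Standup=9am, Postmortem=11am, Sync=12pm, Kickoff=10am, Triage=8am.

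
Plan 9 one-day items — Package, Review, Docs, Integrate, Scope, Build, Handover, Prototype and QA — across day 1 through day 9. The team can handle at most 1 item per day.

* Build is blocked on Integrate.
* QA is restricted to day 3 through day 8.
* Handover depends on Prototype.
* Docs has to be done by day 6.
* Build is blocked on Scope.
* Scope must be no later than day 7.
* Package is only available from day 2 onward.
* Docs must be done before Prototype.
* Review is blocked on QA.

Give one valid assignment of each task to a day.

Prototype=day 7, Docs=day 1, Scope=day 2, Build=day 6, Package=day 4, QA=day 3, Review=day 8, Integrate=day 5, Handover=day 9

Checking: Scope(day 2) before Build(day 6); Prototype(day 7) before Handover(day 9); QA(day 3) before Review(day 8); Docs(day 1) before Prototype(day 7); Integrate(day 5) before Build(day 6); Package=day 4 in [day 2,day 9]; Scope=day 2 in [day 1,day 7]; QA=day 3 in [day 3,day 8]; Docs=day 1 in [day 1,day 6]; max 1 per day (cap 1).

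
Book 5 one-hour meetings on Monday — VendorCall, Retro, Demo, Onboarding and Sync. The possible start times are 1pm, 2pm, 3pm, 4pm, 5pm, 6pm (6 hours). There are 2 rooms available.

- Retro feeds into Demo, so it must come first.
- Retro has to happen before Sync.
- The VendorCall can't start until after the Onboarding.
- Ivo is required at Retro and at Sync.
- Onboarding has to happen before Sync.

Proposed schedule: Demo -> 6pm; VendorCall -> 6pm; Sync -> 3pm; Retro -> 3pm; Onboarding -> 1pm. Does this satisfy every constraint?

Retro has to happen before Sync — violated.
Onboarding has to happen before Sync — holds.
Ivo is required at Retro and at Sync — violated.
Retro feeds into Demo, so it must come first — holds.
There are 2 rooms available — holds.
The VendorCall can't start until after the Onboarding — holds.

Invalid. Ivo is required at Retro and at Sync.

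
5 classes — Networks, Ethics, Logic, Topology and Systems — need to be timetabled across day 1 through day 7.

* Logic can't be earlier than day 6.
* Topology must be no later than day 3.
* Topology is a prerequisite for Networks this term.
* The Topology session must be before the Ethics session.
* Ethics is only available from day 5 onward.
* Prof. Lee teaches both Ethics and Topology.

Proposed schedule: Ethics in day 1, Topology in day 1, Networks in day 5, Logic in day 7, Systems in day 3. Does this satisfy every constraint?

Topology must be no later than day 3 — holds.
Logic can't be earlier than day 6 — holds.
The Topology session must be before the Ethics session — violated.
Ethics is only available from day 5 onward — violated.
Topology is a prerequisite for Networks this term — holds.
Prof. Lee teaches both Ethics and Topology — violated.

No. Ethics is only available from day 5 onward is not satisfied.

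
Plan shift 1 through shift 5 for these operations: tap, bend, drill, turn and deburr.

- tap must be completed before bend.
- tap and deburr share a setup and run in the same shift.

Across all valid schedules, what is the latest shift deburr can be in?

Deburr must be in the same shift as tap, which can't be after shift 4, so deburr is at most shift 4.
deburr at shift 4 is achievable: drill=shift 1; bend=shift 5; tap=shift 4; turn=shift 1; deburr=shift 4.

shift 4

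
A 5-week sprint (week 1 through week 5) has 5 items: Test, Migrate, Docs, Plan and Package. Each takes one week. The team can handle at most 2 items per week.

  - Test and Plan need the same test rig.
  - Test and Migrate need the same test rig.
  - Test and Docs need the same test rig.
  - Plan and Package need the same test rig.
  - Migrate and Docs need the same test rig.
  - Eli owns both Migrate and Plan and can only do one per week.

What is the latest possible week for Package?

Package at week 5 is achievable: Package in week 5, Plan in week 3, Docs in week 3, Migrate in week 2, Test in week 1.

week 5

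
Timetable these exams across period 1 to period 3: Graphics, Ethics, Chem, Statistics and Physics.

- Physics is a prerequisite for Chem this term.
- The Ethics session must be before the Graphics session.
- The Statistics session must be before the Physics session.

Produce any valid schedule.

Ethics=period 1; Graphics=period 2; Chem=period 3; Physics=period 2; Statistics=period 1

Checking: Ethics(period 1) before Graphics(period 2); Physics(period 2) before Chem(period 3); Statistics(period 1) before Physics(period 2).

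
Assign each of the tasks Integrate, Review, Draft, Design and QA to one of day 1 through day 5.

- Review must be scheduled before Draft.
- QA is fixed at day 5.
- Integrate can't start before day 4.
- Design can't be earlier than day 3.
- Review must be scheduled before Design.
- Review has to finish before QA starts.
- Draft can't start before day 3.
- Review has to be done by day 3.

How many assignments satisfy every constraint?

Splitting on Integrate: it can be day 4 (22), day 5 (22). Listing each branch's schedules as (Review, Draft, Design, QA) by day number:
Integrate=day 4: (1,3,3,5) (1,3,4,5) (1,3,5,5) (1,4,3,5) (1,4,4,5) (1,4,5,5) (1,5,3,5) (1,5,4,5) (1,5,5,5) (2,3,3,5) (2,3,4,5) (2,3,5,5) (2,4,3,5) (2,4,4,5) (2,4,5,5) (2,5,3,5) (2,5,4,5) (2,5,5,5) (3,4,4,5) (3,4,5,5) (3,5,4,5) (3,5,5,5) — 22.
Integrate=day 5: (1,3,3,5) (1,3,4,5) (1,3,5,5) (1,4,3,5) (1,4,4,5) (1,4,5,5) (1,5,3,5) (1,5,4,5) (1,5,5,5) (2,3,3,5) (2,3,4,5) (2,3,5,5) (2,4,3,5) (2,4,4,5) (2,4,5,5) (2,5,3,5) (2,5,4,5) (2,5,5,5) (3,4,4,5) (3,4,5,5) (3,5,4,5) (3,5,5,5) — 22.
Summing: 22 + 22 = 44.

44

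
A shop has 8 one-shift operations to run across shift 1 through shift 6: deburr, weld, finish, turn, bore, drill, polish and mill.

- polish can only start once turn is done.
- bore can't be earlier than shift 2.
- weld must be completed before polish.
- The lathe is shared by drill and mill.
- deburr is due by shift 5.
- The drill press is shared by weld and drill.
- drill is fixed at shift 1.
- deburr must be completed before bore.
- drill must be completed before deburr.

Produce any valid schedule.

polish=shift 3; weld=shift 2; finish=shift 1; mill=shift 2; deburr=shift 2; turn=shift 1; bore=shift 3; drill=shift 1

Checking: turn(shift 1) before polish(shift 3); weld(shift 2) before polish(shift 3); drill(shift 1) before deburr(shift 2); deburr(shift 2) before bore(shift 3); weld(shift 2) != drill(shift 1); drill(shift 1) != mill(shift 2); deburr=shift 2 in [shift 1,shift 5]; drill=shift 1 in [shift 1,shift 1]; bore=shift 3 in [shift 2,shift 6].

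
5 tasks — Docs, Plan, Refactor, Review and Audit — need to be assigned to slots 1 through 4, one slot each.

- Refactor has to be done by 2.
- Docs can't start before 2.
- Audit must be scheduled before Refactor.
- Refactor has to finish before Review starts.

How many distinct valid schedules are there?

24

Splitting on Docs: it can be 2 (8), 3 (8), 4 (8). Listing each branch's schedules as (Plan, Refactor, Review, Audit):
Docs=2: (1,2,3,1) (1,2,4,1) (2,2,3,1) (2,2,4,1) (3,2,3,1) (3,2,4,1) (4,2,3,1) (4,2,4,1) — 8.
Docs=3: (1,2,3,1) (1,2,4,1) (2,2,3,1) (2,2,4,1) (3,2,3,1) (3,2,4,1) (4,2,3,1) (4,2,4,1) — 8.
Docs=4: (1,2,3,1) (1,2,4,1) (2,2,3,1) (2,2,4,1) (3,2,3,1) (3,2,4,1) (4,2,3,1) (4,2,4,1) — 8.
Summing: 8 + 8 + 8 = 24.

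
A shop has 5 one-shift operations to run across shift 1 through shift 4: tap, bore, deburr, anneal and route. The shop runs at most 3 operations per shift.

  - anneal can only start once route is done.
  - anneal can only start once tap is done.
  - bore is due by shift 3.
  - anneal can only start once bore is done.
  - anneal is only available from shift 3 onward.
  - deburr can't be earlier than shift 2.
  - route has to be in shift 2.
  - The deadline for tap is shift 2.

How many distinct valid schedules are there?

Splitting on tap: it can be shift 1 (15), shift 2 (13). Listing each branch's schedules as (bore, deburr, anneal, route) by shift number:
tap=shift 1: (1,2,3,2) (1,2,4,2) (1,3,3,2) (1,3,4,2) (1,4,3,2) (1,4,4,2) (2,2,3,2) (2,2,4,2) (2,3,3,2) (2,3,4,2) (2,4,3,2) (2,4,4,2) (3,2,4,2) (3,3,4,2) (3,4,4,2) — 15.
tap=shift 2: (1,2,3,2) (1,2,4,2) (1,3,3,2) (1,3,4,2) (1,4,3,2) (1,4,4,2) (2,3,3,2) (2,3,4,2) (2,4,3,2) (2,4,4,2) (3,2,4,2) (3,3,4,2) (3,4,4,2) — 13.
Summing: 15 + 13 = 28.

28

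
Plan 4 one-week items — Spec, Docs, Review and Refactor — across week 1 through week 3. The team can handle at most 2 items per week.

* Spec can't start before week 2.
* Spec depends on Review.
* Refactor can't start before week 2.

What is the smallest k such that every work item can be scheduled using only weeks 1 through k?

2

The precedence chain requires at least 2 distinct weeks.
With at most 2 per week and 4 work items, at least 2 weeks are needed.
2 works (last occupied week: week 2): for example Refactor=week 2; Spec=week 2; Review=week 1; Docs=week 1.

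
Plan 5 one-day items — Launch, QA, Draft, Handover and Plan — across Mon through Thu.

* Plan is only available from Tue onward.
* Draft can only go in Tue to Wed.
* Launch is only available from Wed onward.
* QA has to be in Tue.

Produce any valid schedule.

Draft -> Tue; Handover -> Mon; Plan -> Tue; Launch -> Wed; QA -> Tue

Checking: Plan=Tue in [Tue,Thu]; Launch=Wed in [Wed,Thu]; QA=Tue in [Tue,Tue]; Draft=Tue in [Tue,Wed].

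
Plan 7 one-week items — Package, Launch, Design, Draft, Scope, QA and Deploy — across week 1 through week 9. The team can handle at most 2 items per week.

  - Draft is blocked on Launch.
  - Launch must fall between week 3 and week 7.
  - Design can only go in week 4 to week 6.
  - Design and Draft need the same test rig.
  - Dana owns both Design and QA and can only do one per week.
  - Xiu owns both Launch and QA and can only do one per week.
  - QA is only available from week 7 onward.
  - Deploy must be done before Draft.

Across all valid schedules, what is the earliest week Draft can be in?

Precedence pushes Draft to at least week 4.
Draft at week 4 is achievable: Package -> week 1; Deploy -> week 1; QA -> week 7; Launch -> week 3; Draft -> week 4; Scope -> week 2; Design -> week 5.

week 4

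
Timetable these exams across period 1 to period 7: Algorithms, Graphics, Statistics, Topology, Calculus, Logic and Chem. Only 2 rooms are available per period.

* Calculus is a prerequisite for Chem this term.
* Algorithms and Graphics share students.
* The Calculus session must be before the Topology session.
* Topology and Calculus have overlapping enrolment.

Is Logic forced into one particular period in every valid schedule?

No

Logic can be period 1 (e.g. Algorithms=period 3, Topology=period 2, Calculus=period 1, Statistics=period 3, Chem=period 2, Logic=period 1, Graphics=period 4) or period 2 (e.g. Topology -> period 2; Statistics -> period 4; Graphics -> period 3; Algorithms -> period 1; Calculus -> period 1; Chem -> period 3; Logic -> period 2).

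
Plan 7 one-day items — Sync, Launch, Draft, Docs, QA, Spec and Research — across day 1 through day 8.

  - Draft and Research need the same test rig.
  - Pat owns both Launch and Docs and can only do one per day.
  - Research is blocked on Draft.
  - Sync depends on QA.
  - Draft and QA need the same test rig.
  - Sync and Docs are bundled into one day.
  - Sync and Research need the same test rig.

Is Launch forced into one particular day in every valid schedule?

No

Launch can be day 1 (e.g. Draft -> day 2; Spec -> day 1; Sync -> day 2; Launch -> day 1; QA -> day 1; Docs -> day 2; Research -> day 3) or day 2 (e.g. Docs in day 3, Spec in day 1, Research in day 2, Sync in day 3, Draft in day 1, Launch in day 2, QA in day 2).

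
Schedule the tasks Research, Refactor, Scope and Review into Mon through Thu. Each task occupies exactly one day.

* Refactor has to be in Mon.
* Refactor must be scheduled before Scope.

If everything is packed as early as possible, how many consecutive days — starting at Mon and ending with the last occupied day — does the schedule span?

The precedence chain requires at least 2 distinct days.
2 works (last occupied day: Tue): for example Refactor=Mon, Scope=Tue, Research=Mon, Review=Mon.

2 days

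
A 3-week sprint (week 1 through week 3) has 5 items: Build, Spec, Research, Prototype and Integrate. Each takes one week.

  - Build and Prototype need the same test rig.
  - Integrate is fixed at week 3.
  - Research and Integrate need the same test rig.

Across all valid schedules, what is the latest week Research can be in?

Research at week 2 is achievable: Spec=week 1, Prototype=week 2, Build=week 1, Integrate=week 3, Research=week 2.
Nothing later works — the conflict constraints rule out every week after week 2.

week 2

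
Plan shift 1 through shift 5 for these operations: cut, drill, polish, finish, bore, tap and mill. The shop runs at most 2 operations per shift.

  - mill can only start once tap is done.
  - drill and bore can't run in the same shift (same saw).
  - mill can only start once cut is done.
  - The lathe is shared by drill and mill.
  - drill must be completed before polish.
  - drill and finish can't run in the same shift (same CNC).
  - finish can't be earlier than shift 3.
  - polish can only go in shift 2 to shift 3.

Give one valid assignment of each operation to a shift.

finish in shift 3; tap in shift 2; bore in shift 4; polish in shift 2; mill in shift 3; drill in shift 1; cut in shift 1

Checking: cut(shift 1) before mill(shift 3); drill(shift 1) before polish(shift 2); tap(shift 2) before mill(shift 3); drill(shift 1) != bore(shift 4); drill(shift 1) != mill(shift 3); drill(shift 1) != finish(shift 3); finish=shift 3 in [shift 3,shift 5]; polish=shift 2 in [shift 2,shift 3]; max 2 per shift (cap 2).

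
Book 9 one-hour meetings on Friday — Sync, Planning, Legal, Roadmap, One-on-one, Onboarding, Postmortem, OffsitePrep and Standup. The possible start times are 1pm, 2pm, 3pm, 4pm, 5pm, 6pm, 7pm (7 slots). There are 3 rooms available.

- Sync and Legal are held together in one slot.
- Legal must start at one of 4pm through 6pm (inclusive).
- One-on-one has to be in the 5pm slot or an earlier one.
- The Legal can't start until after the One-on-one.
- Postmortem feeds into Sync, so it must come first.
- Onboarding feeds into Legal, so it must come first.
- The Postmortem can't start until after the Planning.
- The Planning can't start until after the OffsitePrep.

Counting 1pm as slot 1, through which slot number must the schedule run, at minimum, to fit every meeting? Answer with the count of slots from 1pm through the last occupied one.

4 slots

The precedence chain requires at least 4 distinct slots.
With at most 3 per slot and 9 meetings, at least 3 slots are needed.
4 works (last occupied slot: 4pm): for example Standup in 2pm; One-on-one in 1pm; Sync in 4pm; Roadmap in 2pm; OffsitePrep in 1pm; Planning in 2pm; Postmortem in 3pm; Onboarding in 1pm; Legal in 4pm.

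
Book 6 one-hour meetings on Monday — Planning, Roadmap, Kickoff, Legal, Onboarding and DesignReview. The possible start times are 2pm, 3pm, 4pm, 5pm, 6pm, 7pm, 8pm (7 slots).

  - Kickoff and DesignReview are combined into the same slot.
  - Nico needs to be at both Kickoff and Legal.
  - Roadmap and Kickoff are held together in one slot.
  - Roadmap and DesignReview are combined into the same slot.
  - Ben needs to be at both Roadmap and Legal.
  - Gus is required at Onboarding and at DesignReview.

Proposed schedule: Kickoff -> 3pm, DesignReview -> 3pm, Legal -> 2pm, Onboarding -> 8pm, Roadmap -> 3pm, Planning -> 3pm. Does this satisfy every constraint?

Gus is required at Onboarding and at DesignReview — holds.
Roadmap and Kickoff are held together in one slot — holds.
Ben needs to be at both Roadmap and Legal — holds.
Kickoff and DesignReview are combined into the same slot — holds.
Roadmap and DesignReview are combined into the same slot — holds.
Nico needs to be at both Kickoff and Legal — holds.

Valid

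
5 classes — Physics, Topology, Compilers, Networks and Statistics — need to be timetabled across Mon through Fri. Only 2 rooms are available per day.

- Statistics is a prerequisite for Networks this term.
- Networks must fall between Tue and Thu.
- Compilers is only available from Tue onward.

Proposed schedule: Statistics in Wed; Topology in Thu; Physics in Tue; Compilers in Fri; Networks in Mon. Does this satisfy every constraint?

Invalid. Statistics is a prerequisite for Networks this term.

Networks must fall between Tue and Thu — violated.
Statistics is a prerequisite for Networks this term — violated.
Only 2 rooms are available per day — holds.
Compilers is only available from Tue onward — holds.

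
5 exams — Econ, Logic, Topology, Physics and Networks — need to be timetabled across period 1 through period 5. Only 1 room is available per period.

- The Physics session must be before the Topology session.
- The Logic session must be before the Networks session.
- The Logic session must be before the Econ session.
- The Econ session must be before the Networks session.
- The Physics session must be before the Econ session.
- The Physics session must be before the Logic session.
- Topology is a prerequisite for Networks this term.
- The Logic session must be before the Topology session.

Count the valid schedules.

2

Enumerating: Topology -> period 4; Logic -> period 2; Econ -> period 3; Networks -> period 5; Physics -> period 1 | Econ in period 4, Networks in period 5, Logic in period 2, Physics in period 1, Topology in period 3.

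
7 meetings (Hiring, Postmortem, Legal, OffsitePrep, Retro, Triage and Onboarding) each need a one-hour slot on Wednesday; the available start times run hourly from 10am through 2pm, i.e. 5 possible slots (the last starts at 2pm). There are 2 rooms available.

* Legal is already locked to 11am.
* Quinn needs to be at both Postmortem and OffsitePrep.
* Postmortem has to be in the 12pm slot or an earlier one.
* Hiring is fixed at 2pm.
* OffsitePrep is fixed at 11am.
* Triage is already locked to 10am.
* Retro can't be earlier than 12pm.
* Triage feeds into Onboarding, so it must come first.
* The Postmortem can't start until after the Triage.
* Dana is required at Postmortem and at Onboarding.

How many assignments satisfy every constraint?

5

Splitting on Retro: it can be 12pm (2), 1pm (2), 2pm (1). Listing each branch's schedules as (Hiring, Postmortem, Legal, OffsitePrep, Triage, Onboarding):
Retro=12pm: (2pm,12pm,11am,11am,10am,1pm) (2pm,12pm,11am,11am,10am,2pm) — 2.
Retro=1pm: (2pm,12pm,11am,11am,10am,1pm) (2pm,12pm,11am,11am,10am,2pm) — 2.
Retro=2pm: (2pm,12pm,11am,11am,10am,1pm) — 1.
Summing: 2 + 2 + 1 = 5.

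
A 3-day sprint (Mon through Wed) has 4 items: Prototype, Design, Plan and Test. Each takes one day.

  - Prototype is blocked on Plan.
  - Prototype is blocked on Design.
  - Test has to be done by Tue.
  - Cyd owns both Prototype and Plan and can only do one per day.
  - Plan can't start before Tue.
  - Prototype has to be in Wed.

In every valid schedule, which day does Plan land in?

Plan's window is Tue–Wed.
Prototype is fixed at Wed, and Plan can't share a day with Prototype.
So Plan must be Tue.

Tue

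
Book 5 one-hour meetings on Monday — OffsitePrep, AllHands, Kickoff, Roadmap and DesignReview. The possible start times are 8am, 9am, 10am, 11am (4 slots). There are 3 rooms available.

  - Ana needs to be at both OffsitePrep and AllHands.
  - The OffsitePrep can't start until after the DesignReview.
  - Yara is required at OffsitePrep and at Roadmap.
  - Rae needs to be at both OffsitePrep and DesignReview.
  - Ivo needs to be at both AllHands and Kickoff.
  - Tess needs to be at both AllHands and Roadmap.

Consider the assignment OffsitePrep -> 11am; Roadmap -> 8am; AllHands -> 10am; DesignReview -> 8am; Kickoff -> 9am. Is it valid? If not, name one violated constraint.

Yes, all constraints hold

There are 3 rooms available — holds.
Rae needs to be at both OffsitePrep and DesignReview — holds.
Tess needs to be at both AllHands and Roadmap — holds.
Ivo needs to be at both AllHands and Kickoff — holds.
Yara is required at OffsitePrep and at Roadmap — holds.
Ana needs to be at both OffsitePrep and AllHands — holds.
The OffsitePrep can't start until after the DesignReview — holds.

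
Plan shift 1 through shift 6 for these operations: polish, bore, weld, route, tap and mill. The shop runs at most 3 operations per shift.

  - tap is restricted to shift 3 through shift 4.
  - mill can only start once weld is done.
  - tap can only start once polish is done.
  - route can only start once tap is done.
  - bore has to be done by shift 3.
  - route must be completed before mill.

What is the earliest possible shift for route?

Precedence pushes route to at least shift 4; downstream work caps route at shift 5.
route at shift 4 is achievable: weld in shift 1, polish in shift 1, route in shift 4, tap in shift 3, mill in shift 5, bore in shift 1.

shift 4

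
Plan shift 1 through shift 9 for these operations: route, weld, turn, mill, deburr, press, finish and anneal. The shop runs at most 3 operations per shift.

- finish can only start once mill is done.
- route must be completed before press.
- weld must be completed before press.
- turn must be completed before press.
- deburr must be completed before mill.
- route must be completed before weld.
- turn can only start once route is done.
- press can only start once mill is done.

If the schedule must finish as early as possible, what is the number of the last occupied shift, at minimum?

3

The precedence chain requires at least 3 distinct shifts.
With at most 3 per shift and 8 operations, at least 3 shifts are needed.
3 works (last occupied shift: shift 3): for example deburr -> shift 1; finish -> shift 3; weld -> shift 2; press -> shift 3; mill -> shift 2; route -> shift 1; anneal -> shift 1; turn -> shift 2.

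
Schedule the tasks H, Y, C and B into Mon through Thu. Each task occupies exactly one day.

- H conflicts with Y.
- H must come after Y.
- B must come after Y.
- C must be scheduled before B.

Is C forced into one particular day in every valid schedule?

C can be Mon (e.g. H=Tue, Y=Mon, C=Mon, B=Tue) or Tue (e.g. B -> Wed; H -> Tue; C -> Tue; Y -> Mon).

No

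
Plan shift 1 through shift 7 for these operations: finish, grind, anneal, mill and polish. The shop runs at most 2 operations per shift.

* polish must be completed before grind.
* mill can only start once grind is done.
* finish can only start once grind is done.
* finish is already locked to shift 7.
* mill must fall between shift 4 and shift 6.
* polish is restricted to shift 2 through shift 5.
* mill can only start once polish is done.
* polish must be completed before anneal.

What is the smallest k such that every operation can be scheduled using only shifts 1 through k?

7 shifts

The precedence chain requires at least 3 distinct shifts.
With at most 2 per shift and 5 operations, at least 3 shifts are needed.
finish can't be placed before shift 7, so the schedule must run through at least shift 7.
7 works (last occupied shift: shift 7): for example finish -> shift 7, grind -> shift 3, anneal -> shift 3, mill -> shift 4, polish -> shift 2.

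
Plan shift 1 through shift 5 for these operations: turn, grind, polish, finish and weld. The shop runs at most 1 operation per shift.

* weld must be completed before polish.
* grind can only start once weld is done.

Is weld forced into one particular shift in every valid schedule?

No

weld can be shift 1 (e.g. finish in shift 5; weld in shift 1; grind in shift 2; turn in shift 4; polish in shift 3) or shift 2 (e.g. grind -> shift 3; turn -> shift 1; polish -> shift 4; finish -> shift 5; weld -> shift 2).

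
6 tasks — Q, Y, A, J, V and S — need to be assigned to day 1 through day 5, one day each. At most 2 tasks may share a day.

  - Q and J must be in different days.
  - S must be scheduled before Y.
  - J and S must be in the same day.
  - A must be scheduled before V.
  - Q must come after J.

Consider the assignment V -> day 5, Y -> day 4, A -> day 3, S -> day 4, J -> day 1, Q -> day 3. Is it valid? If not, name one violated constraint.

J and S must be in the same day — violated.
Q and J must be in different days — holds.
At most 2 tasks may share a day — holds.
Q must come after J — holds.
S must be scheduled before Y — violated.
A must be scheduled before V — holds.

No. J and S must be in the same day is not satisfied.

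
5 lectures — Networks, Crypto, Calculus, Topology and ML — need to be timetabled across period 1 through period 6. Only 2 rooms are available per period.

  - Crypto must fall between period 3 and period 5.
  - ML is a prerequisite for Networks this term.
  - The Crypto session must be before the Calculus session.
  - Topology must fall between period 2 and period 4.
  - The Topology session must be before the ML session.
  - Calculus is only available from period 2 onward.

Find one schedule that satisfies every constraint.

Networks in period 4, Calculus in period 4, Topology in period 2, ML in period 3, Crypto in period 3

Checking: ML(period 3) before Networks(period 4); Crypto(period 3) before Calculus(period 4); Topology(period 2) before ML(period 3); Crypto=period 3 in [period 3,period 5]; Topology=period 2 in [period 2,period 4]; Calculus=period 4 in [period 2,period 6]; max 2 per period (cap 2).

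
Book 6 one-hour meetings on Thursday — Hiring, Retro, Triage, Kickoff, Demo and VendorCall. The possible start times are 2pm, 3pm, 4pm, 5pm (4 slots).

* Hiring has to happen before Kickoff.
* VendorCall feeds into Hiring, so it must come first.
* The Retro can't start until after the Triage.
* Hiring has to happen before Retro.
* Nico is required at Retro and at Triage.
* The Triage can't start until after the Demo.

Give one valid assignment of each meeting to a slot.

Triage -> 3pm; Retro -> 4pm; Hiring -> 3pm; VendorCall -> 2pm; Demo -> 2pm; Kickoff -> 4pm

Checking: Hiring(3pm) before Kickoff(4pm); Hiring(3pm) before Retro(4pm); Demo(2pm) before Triage(3pm); VendorCall(2pm) before Hiring(3pm); Triage(3pm) before Retro(4pm); Retro(4pm) != Triage(3pm).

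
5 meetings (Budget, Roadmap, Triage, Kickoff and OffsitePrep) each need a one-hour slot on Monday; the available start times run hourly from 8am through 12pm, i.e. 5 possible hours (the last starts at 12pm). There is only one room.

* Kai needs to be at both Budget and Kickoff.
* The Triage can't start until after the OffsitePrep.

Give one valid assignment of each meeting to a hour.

Roadmap=11am, Triage=9am, OffsitePrep=8am, Kickoff=12pm, Budget=10am

Checking: OffsitePrep(8am) before Triage(9am); Budget(10am) != Kickoff(12pm); max 1 per hour (cap 1).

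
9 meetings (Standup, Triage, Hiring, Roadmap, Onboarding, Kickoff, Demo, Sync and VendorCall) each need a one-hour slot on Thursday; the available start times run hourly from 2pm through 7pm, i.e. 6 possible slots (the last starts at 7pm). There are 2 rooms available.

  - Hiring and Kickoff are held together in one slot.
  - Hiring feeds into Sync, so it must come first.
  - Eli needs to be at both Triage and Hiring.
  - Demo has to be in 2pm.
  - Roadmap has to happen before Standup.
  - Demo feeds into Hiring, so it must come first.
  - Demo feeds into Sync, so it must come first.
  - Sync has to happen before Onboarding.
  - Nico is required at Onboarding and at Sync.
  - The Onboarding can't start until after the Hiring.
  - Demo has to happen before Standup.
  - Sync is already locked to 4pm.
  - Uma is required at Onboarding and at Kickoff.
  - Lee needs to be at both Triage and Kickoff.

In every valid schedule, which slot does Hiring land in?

Demo is fixed at 2pm and must come before Hiring, so Hiring is at least 3pm.
Sync is fixed at 4pm and must come after Hiring, so Hiring is at most 3pm.
So Hiring must be 3pm.

3pm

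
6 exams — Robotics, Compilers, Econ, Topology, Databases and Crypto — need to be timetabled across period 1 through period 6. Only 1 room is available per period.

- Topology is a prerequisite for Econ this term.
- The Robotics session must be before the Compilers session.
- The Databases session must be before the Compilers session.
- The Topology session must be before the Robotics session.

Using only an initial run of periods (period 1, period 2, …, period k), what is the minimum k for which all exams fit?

The precedence chain requires at least 3 distinct periods.
With at most 1 per period and 6 exams, at least 6 periods are needed.
6 works (last occupied period: period 6): for example Crypto=period 6, Compilers=period 4, Databases=period 3, Topology=period 1, Robotics=period 2, Econ=period 5.

6 periods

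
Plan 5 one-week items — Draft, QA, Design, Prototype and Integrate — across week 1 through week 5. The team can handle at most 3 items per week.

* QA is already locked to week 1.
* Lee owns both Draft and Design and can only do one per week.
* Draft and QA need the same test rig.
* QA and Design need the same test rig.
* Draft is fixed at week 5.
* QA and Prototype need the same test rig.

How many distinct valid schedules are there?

Splitting on Design: it can be week 2 (20), week 3 (20), week 4 (20). Listing each branch's schedules as (Draft, QA, Prototype, Integrate) by week number:
Design=week 2: (5,1,2,1) (5,1,2,2) (5,1,2,3) (5,1,2,4) (5,1,2,5) (5,1,3,1) (5,1,3,2) (5,1,3,3) (5,1,3,4) (5,1,3,5) (5,1,4,1) (5,1,4,2) (5,1,4,3) (5,1,4,4) (5,1,4,5) (5,1,5,1) (5,1,5,2) (5,1,5,3) (5,1,5,4) (5,1,5,5) — 20.
Design=week 3: (5,1,2,1) (5,1,2,2) (5,1,2,3) (5,1,2,4) (5,1,2,5) (5,1,3,1) (5,1,3,2) (5,1,3,3) (5,1,3,4) (5,1,3,5) (5,1,4,1) (5,1,4,2) (5,1,4,3) (5,1,4,4) (5,1,4,5) (5,1,5,1) (5,1,5,2) (5,1,5,3) (5,1,5,4) (5,1,5,5) — 20.
Design=week 4: (5,1,2,1) (5,1,2,2) (5,1,2,3) (5,1,2,4) (5,1,2,5) (5,1,3,1) (5,1,3,2) (5,1,3,3) (5,1,3,4) (5,1,3,5) (5,1,4,1) (5,1,4,2) (5,1,4,3) (5,1,4,4) (5,1,4,5) (5,1,5,1) (5,1,5,2) (5,1,5,3) (5,1,5,4) (5,1,5,5) — 20.
Summing: 20 + 20 + 20 = 60.

60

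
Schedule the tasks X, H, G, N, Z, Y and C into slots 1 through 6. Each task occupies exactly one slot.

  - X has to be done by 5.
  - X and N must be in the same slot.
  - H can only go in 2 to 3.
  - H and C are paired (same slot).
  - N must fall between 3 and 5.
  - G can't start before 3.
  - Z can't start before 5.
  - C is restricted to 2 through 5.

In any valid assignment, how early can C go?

C is available from 2; C's own window allows nothing later than 5; C must be in the same slot as H, which can't be after 3, so C is at most 3.
C at 2 is achievable: Z -> 5; H -> 2; C -> 2; Y -> 1; N -> 3; X -> 3; G -> 3.

2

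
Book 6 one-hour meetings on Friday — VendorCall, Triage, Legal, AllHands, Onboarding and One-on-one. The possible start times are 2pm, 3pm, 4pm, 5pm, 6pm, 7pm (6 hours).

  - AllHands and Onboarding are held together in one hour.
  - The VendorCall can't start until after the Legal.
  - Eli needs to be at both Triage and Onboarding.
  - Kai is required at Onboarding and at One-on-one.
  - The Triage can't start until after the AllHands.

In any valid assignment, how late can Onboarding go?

6pm

Onboarding must be in the same hour as AllHands, which can't be after 6pm, so Onboarding is at most 6pm.
Onboarding at 6pm is achievable: Onboarding in 6pm, Triage in 7pm, AllHands in 6pm, Legal in 2pm, One-on-one in 2pm, VendorCall in 3pm.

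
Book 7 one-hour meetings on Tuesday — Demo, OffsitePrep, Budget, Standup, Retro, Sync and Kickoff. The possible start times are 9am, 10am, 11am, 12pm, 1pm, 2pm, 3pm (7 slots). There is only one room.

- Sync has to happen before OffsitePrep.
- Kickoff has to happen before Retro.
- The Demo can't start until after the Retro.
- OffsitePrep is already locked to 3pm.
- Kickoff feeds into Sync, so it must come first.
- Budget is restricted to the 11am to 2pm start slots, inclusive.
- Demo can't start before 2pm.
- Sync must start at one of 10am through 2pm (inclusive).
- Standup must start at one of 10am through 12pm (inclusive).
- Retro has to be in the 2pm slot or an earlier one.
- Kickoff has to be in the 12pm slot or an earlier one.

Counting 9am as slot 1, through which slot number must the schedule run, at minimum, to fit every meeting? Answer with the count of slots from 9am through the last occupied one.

The precedence chain requires at least 3 distinct slots.
With at most 1 per slot and 7 meetings, at least 7 slots are needed.
OffsitePrep can't be placed before 3pm — that is slot 7 counting from 9am — so the schedule must run through at least 7 slots.
7 works (last occupied slot: 3pm): for example OffsitePrep=3pm, Retro=1pm, Sync=12pm, Budget=11am, Kickoff=9am, Standup=10am, Demo=2pm.

7 slots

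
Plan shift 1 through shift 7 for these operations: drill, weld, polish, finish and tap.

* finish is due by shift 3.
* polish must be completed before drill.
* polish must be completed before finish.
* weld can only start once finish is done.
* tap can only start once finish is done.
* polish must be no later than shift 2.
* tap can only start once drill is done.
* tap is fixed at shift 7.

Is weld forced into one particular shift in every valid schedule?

No

weld can be shift 3 (e.g. weld -> shift 3, tap -> shift 7, drill -> shift 2, finish -> shift 2, polish -> shift 1) or shift 4 (e.g. polish=shift 1; tap=shift 7; weld=shift 4; drill=shift 2; finish=shift 2).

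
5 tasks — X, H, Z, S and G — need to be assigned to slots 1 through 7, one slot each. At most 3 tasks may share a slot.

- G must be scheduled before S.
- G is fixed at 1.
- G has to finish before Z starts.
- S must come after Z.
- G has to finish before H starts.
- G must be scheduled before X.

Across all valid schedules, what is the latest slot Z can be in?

Precedence pushes Z to at least 2; downstream work caps Z at 6.
Z at 6 is achievable: S in 7, Z in 6, G in 1, X in 2, H in 2.

6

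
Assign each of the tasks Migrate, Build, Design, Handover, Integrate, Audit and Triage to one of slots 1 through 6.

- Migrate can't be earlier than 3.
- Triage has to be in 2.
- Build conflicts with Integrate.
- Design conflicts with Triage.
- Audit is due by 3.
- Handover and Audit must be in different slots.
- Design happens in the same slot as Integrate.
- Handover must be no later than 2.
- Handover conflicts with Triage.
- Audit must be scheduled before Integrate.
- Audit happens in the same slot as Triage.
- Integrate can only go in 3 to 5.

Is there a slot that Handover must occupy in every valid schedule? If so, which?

1

Handover's window is 1–2.
Triage is fixed at 2, and Handover can't share a slot with Triage.
So Handover must be 1.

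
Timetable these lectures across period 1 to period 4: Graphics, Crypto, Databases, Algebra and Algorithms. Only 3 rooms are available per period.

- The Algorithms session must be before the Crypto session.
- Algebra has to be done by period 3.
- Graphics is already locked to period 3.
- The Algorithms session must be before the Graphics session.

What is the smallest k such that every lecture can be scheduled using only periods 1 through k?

The precedence chain requires at least 2 distinct periods.
With at most 3 per period and 5 lectures, at least 2 periods are needed.
Graphics can't be placed before period 3, so the schedule must run through at least period 3.
3 works (last occupied period: period 3): for example Graphics=period 3; Algebra=period 1; Algorithms=period 1; Crypto=period 2; Databases=period 1.

3 periods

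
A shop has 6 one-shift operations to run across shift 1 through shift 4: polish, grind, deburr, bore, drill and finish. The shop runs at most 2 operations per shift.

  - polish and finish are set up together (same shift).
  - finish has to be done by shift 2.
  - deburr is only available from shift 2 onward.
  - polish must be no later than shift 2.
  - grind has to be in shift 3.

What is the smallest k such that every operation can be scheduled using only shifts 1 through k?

With at most 2 per shift and 6 operations, at least 3 shifts are needed.
grind can't be placed before shift 3, so the schedule must run through at least shift 3.
3 works (last occupied shift: shift 3): for example bore=shift 2; grind=shift 3; polish=shift 1; deburr=shift 2; finish=shift 1; drill=shift 3.

3 shifts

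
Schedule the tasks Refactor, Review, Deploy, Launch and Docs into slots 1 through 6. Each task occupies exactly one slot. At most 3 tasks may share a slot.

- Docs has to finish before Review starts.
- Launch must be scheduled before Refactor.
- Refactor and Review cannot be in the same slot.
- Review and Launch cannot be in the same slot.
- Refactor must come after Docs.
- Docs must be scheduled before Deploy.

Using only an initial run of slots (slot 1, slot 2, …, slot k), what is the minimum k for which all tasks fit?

3

The precedence chain requires at least 2 distinct slots.
With at most 3 per slot and 5 tasks, at least 2 slots are needed.
Could 2 slots be enough, i.e. nothing placed later than 2? No: Deploy must come after Docs (at 1 or later) → {2}; Docs must come before Deploy (at 2 or earlier) → {1}; Refactor must come after Docs (at 1 or later) → {2}; Review must come after Docs (at 1 or later) → {2}; Review can't share with Refactor (2) → nothing is left.
So 2 slots is not enough.
3 works (last occupied slot: 3): for example Refactor in 2, Launch in 1, Docs in 1, Deploy in 2, Review in 3.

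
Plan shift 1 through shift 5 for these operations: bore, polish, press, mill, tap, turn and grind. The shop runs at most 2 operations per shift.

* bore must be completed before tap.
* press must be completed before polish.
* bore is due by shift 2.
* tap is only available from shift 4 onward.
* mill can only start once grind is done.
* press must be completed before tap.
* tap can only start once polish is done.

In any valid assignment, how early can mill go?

Precedence pushes mill to at least shift 2.
mill at shift 2 is achievable: turn in shift 3; press in shift 2; grind in shift 1; mill in shift 2; tap in shift 4; polish in shift 3; bore in shift 1.

shift 2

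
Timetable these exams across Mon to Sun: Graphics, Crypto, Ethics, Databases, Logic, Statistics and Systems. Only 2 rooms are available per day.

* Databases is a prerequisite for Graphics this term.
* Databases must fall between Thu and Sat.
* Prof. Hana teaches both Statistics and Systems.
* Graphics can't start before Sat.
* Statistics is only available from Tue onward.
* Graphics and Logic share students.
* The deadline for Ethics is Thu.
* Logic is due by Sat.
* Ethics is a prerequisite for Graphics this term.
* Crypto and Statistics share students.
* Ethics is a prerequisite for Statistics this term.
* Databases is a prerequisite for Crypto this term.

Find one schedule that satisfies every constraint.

Databases -> Thu, Ethics -> Mon, Statistics -> Tue, Logic -> Mon, Graphics -> Sat, Systems -> Wed, Crypto -> Fri

Checking: Databases(Thu) before Crypto(Fri); Databases(Thu) before Graphics(Sat); Ethics(Mon) before Graphics(Sat); Ethics(Mon) before Statistics(Tue); Statistics(Tue) != Systems(Wed); Crypto(Fri) != Statistics(Tue); Graphics(Sat) != Logic(Mon); Databases=Thu in [Thu,Sat]; Graphics=Sat in [Sat,Sun]; Statistics=Tue in [Tue,Sun]; Ethics=Mon in [Mon,Thu]; Logic=Mon in [Mon,Sat]; max 2 per day (cap 2).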